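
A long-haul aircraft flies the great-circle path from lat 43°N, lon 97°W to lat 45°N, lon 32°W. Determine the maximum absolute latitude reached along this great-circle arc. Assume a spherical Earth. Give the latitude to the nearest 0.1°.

≈ 48.9°N

The great circle lies in the plane with unit normal n̂ = (p₁ × p₂)/|p₁ × p₂|.
Here n̂_z ≈ +0.657; the vertex latitude is φ_max = arccos|n̂_z| ≈ 48.9°.
Check via Clairaut: cos φ_max = |cos φ₁| · sin C = cos(43.0°)·sin(63.9°) ≈ 0.657, again giving ≈ 48.9°.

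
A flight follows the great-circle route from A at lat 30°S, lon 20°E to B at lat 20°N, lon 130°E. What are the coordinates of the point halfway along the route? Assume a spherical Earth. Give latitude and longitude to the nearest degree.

The haversine formula gives a central angle δ ≈ 2.037 rad (116.7°) between the endpoints.
Interpolate at f = 1/2 with slerp weights a = sin((1−f)δ)/sin δ ≈ 0.953, b = sin(fδ)/sin δ ≈ 0.953.
p = a·p₁ + b·p₂ ≈ (0.200, 0.968, -0.151); φ = arcsin(p_z) ≈ -8.66°, λ = atan2(p_y, p_x) ≈ 78.33°.

≈ lat 9°S, lon 78°E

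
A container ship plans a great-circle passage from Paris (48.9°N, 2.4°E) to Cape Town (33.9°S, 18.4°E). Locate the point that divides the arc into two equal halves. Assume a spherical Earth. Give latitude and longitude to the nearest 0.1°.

Convert each endpoint to a unit vector on the sphere (x = cos φ cos λ, y = cos φ sin λ, z = sin φ).
The central angle between the endpoints is δ = arccos(p₁·p₂) ≈ 1.466 rad (84.0°).
Interpolate at f = 1/2 with slerp weights a = sin((1−f)δ)/sin δ ≈ 0.673, b = sin(fδ)/sin δ ≈ 0.673.
p = a·p₁ + b·p₂ ≈ (0.972, 0.195, 0.132); φ = arcsin(p_z) ≈ 7.57°, λ = atan2(p_y, p_x) ≈ 11.33°.

≈ (7.6°N, 11.3°E)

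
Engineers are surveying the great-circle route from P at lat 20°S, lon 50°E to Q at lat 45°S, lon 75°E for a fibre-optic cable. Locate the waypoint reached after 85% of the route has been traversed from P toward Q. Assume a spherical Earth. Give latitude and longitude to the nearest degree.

≈ lat 42°S, lon 70°E

Convert each endpoint to a unit vector on the sphere (x = cos φ cos λ, y = cos φ sin λ, z = sin φ).
The central angle between the endpoints is δ = arccos(p₁·p₂) ≈ 0.566 rad (32.4°).
Interpolate at f = 0.85 with slerp weights a = sin((1−f)δ)/sin δ ≈ 0.158, b = sin(fδ)/sin δ ≈ 0.863.
p = a·p₁ + b·p₂ ≈ (0.253, 0.703, -0.664); φ = arcsin(p_z) ≈ -41.63°, λ = atan2(p_y, p_x) ≈ 70.18°.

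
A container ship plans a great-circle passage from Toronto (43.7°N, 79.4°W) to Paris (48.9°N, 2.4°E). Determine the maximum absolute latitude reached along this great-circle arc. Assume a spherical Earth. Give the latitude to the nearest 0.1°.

≈ 54.4°N

The great circle lies in the plane with unit normal n̂ = (p₁ × p₂)/|p₁ × p₂|.
Here n̂_z ≈ +0.582; the vertex latitude is φ_max = arccos|n̂_z| ≈ 54.4°.
Check via Clairaut: cos φ_max = |cos φ₁| · sin C = cos(43.7°)·sin(53.6°) ≈ 0.582, again giving ≈ 54.4°.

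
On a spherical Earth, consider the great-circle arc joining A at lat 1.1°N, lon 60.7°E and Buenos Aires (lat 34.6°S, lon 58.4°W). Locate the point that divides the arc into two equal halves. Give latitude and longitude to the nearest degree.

≈ lat 30°S, lon 11°E

Convert each endpoint to a unit vector on the sphere (x = cos φ cos λ, y = cos φ sin λ, z = sin φ).
The central angle between the endpoints is δ = arccos(p₁·p₂) ≈ 1.995 rad (114.3°).
Interpolate at f = 1/2 with slerp weights a = sin((1−f)δ)/sin δ ≈ 0.921, b = sin(fδ)/sin δ ≈ 0.921.
p = a·p₁ + b·p₂ ≈ (0.848, 0.157, -0.506); φ = arcsin(p_z) ≈ -30.37°, λ = atan2(p_y, p_x) ≈ 10.51°.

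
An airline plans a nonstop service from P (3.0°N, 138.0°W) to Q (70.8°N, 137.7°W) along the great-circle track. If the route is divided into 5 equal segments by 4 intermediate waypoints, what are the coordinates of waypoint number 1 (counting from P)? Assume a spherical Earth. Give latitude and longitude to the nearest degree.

≈ (17°N, 138°W)

From cos δ = sin φ₁ sin φ₂ + cos φ₁ cos φ₂ cos Δλ, the central angle is δ ≈ 1.183 rad (67.8°).
Interpolate at f = 1/5 with slerp weights a = sin((1−f)δ)/sin δ ≈ 0.876, b = sin(fδ)/sin δ ≈ 0.253.
p = a·p₁ + b·p₂ ≈ (-0.712, -0.642, 0.285); φ = arcsin(p_z) ≈ 16.56°, λ = atan2(p_y, p_x) ≈ -137.97°.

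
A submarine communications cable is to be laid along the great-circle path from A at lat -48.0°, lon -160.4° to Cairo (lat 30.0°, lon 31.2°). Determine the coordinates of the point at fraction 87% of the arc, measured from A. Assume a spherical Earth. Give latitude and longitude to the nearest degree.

Convert each endpoint to a unit vector on the sphere (x = cos φ cos λ, y = cos φ sin λ, z = sin φ).
The central angle between the endpoints is δ = arccos(p₁·p₂) ≈ 2.791 rad (159.9°).
Interpolate at f = 0.87 with slerp weights a = sin((1−f)δ)/sin δ ≈ 1.034, b = sin(fδ)/sin δ ≈ 1.906.
p = a·p₁ + b·p₂ ≈ (0.760, 0.623, 0.185); φ = arcsin(p_z) ≈ 10.64°, λ = atan2(p_y, p_x) ≈ 39.34°.

≈ lat 11°, lon 39°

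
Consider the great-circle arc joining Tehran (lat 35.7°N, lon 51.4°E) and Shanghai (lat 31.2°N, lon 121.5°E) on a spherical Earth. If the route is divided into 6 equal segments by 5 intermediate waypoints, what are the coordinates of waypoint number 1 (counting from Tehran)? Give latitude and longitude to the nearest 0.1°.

Write both endpoints as unit vectors p₁, p₂ with components (cos φ cos λ, cos φ sin λ, sin φ).
The central angle between the endpoints is δ = arccos(p₁·p₂) ≈ 1.002 rad (57.4°).
Interpolate at f = 1/6 with slerp weights a = sin((1−f)δ)/sin δ ≈ 0.880, b = sin(fδ)/sin δ ≈ 0.197.
p = a·p₁ + b·p₂ ≈ (0.358, 0.702, 0.616); φ = arcsin(p_z) ≈ 38.00°, λ = atan2(p_y, p_x) ≈ 63.02°.

≈ lat 38.0°N, lon 63.0°E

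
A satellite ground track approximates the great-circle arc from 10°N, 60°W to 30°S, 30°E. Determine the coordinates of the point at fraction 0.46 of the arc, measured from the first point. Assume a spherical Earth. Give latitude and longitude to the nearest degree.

From cos δ = sin φ₁ sin φ₂ + cos φ₁ cos φ₂ cos Δλ, the central angle is δ ≈ 1.658 rad (95.0°).
Interpolate at f = 0.46 with slerp weights a = sin((1−f)δ)/sin δ ≈ 0.783, b = sin(fδ)/sin δ ≈ 0.693.
p = a·p₁ + b·p₂ ≈ (0.906, -0.368, -0.211); φ = arcsin(p_z) ≈ -12.16°, λ = atan2(p_y, p_x) ≈ -22.10°.

≈ 12°S, 22°W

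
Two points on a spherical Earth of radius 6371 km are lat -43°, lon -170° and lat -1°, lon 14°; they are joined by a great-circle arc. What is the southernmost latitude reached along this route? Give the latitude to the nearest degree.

The great circle lies in the plane with unit normal n̂ = (p₁ × p₂)/|p₁ × p₂|.
Here n̂_z ≈ -0.073; the vertex latitude is φ_max = arccos|n̂_z| ≈ 85.8°.

≈ -86°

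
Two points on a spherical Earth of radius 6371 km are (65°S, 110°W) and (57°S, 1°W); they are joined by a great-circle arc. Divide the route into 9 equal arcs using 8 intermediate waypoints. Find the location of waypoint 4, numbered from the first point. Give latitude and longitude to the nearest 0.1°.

≈ (72.4°S, 53.8°W)

Convert each endpoint to a unit vector on the sphere (x = cos φ cos λ, y = cos φ sin λ, z = sin φ).
The central angle between the endpoints is δ = arccos(p₁·p₂) ≈ 0.816 rad (46.8°).
Interpolate at f = 4/9 with slerp weights a = sin((1−f)δ)/sin δ ≈ 0.601, b = sin(fδ)/sin δ ≈ 0.487.
p = a·p₁ + b·p₂ ≈ (0.178, -0.243, -0.953); φ = arcsin(p_z) ≈ -72.44°, λ = atan2(p_y, p_x) ≈ -53.77°.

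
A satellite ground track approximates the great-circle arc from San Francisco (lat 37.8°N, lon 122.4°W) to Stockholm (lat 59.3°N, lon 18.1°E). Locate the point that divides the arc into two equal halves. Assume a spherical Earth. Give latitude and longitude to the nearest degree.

≈ lat 71°N, lon 83°W

Convert each endpoint to a unit vector on the sphere (x = cos φ cos λ, y = cos φ sin λ, z = sin φ).
The central angle between the endpoints is δ = arccos(p₁·p₂) ≈ 1.353 rad (77.5°).
Interpolate at f = 1/2 with slerp weights a = sin((1−f)δ)/sin δ ≈ 0.641, b = sin(fδ)/sin δ ≈ 0.641.
p = a·p₁ + b·p₂ ≈ (0.040, -0.326, 0.944); φ = arcsin(p_z) ≈ 70.82°, λ = atan2(p_y, p_x) ≈ -83.06°.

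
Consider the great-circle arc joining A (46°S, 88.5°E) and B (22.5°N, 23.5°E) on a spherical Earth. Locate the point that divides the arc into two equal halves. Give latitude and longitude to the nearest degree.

Convert each endpoint to a unit vector on the sphere (x = cos φ cos λ, y = cos φ sin λ, z = sin φ).
The central angle between the endpoints is δ = arccos(p₁·p₂) ≈ 1.575 rad (90.2°).
Interpolate at f = 1/2 with slerp weights a = sin((1−f)δ)/sin δ ≈ 0.709, b = sin(fδ)/sin δ ≈ 0.709.
p = a·p₁ + b·p₂ ≈ (0.613, 0.753, -0.239); φ = arcsin(p_z) ≈ -13.80°, λ = atan2(p_y, p_x) ≈ 50.84°.

≈ (14°S, 51°E)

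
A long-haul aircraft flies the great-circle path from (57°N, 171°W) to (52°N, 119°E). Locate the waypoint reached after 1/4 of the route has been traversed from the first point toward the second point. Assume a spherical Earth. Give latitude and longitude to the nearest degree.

Convert each endpoint to a unit vector on the sphere (x = cos φ cos λ, y = cos φ sin λ, z = sin φ).
The central angle between the endpoints is δ = arccos(p₁·p₂) ≈ 0.683 rad (39.1°).
Interpolate at f = 1/4 with slerp weights a = sin((1−f)δ)/sin δ ≈ 0.777, b = sin(fδ)/sin δ ≈ 0.269.
p = a·p₁ + b·p₂ ≈ (-0.498, 0.079, 0.864); φ = arcsin(p_z) ≈ 59.71°, λ = atan2(p_y, p_x) ≈ 171.01°.

≈ (60°N, 171°E)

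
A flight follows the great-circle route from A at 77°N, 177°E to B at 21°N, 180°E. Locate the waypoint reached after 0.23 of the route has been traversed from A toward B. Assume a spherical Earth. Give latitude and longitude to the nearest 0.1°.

≈ 64.1°N, 178.7°E

Write both endpoints as unit vectors p₁, p₂ with components (cos φ cos λ, cos φ sin λ, sin φ).
The central angle between the endpoints is δ = arccos(p₁·p₂) ≈ 0.978 rad (56.0°).
Interpolate at f = 0.23 with slerp weights a = sin((1−f)δ)/sin δ ≈ 0.825, b = sin(fδ)/sin δ ≈ 0.269.
p = a·p₁ + b·p₂ ≈ (-0.436, 0.010, 0.900); φ = arcsin(p_z) ≈ 64.13°, λ = atan2(p_y, p_x) ≈ 178.73°.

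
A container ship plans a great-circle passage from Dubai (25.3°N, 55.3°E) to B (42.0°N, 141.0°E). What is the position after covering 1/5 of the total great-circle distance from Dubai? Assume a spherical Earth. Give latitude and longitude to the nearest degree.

From cos δ = sin φ₁ sin φ₂ + cos φ₁ cos φ₂ cos Δλ, the central angle is δ ≈ 1.228 rad (70.3°).
Interpolate at f = 1/5 with slerp weights a = sin((1−f)δ)/sin δ ≈ 0.883, b = sin(fδ)/sin δ ≈ 0.258.
p = a·p₁ + b·p₂ ≈ (0.305, 0.777, 0.550); φ = arcsin(p_z) ≈ 33.38°, λ = atan2(p_y, p_x) ≈ 68.54°.

≈ (33°N, 69°E)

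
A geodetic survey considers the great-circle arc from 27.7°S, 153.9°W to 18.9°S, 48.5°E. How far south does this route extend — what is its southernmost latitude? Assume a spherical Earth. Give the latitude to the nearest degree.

≈ 66°S

The great circle lies in the plane with unit normal n̂ = (p₁ × p₂)/|p₁ × p₂|.
Here n̂_z ≈ -0.408; the vertex latitude is φ_max = arccos|n̂_z| ≈ 65.9°.
Check via Clairaut: cos φ_max = |cos φ₁| · sin C = cos(27.7°)·sin(152.5°) ≈ 0.408, again giving ≈ 65.9°.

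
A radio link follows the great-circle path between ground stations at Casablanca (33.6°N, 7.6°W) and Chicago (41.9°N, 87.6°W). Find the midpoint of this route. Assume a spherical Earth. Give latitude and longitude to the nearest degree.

Convert each endpoint to a unit vector on the sphere (x = cos φ cos λ, y = cos φ sin λ, z = sin φ).
The central angle between the endpoints is δ = arccos(p₁·p₂) ≈ 1.073 rad (61.5°).
Interpolate at f = 1/2 with slerp weights a = sin((1−f)δ)/sin δ ≈ 0.582, b = sin(fδ)/sin δ ≈ 0.582.
p = a·p₁ + b·p₂ ≈ (0.498, -0.497, 0.710); φ = arcsin(p_z) ≈ 45.27°, λ = atan2(p_y, p_x) ≈ -44.90°.

≈ (45°N, 45°W)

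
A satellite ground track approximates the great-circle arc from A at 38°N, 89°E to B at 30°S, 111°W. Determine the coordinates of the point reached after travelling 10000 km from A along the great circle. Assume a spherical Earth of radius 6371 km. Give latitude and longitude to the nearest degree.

≈ 16°N, 169°W

Write both endpoints as unit vectors p₁, p₂ with components (cos φ cos λ, cos φ sin λ, sin φ).
The central angle between the endpoints is δ = arccos(p₁·p₂) ≈ 2.821 rad (161.6°). The total great-circle distance is δ·R ≈ 2.821 × 6371 ≈ 17974 km, so the target fraction is f = 10000/17974 ≈ 0.556.
Interpolate at f ≈ 0.556 with slerp weights a = sin((1−f)δ)/sin δ ≈ 3.015, b = sin(fδ)/sin δ ≈ 3.175.
p = a·p₁ + b·p₂ ≈ (-0.944, -0.192, 0.269); φ = arcsin(p_z) ≈ 15.58°, λ = atan2(p_y, p_x) ≈ -168.51°.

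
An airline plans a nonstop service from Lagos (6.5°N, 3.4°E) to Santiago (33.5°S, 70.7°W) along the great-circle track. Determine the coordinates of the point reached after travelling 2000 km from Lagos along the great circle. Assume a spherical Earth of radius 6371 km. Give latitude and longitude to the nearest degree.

≈ 4°S, 11°W

Write both endpoints as unit vectors p₁, p₂ with components (cos φ cos λ, cos φ sin λ, sin φ).
The central angle between the endpoints is δ = arccos(p₁·p₂) ≈ 1.406 rad (80.5°). The total great-circle distance is δ·R ≈ 1.406 × 6371 ≈ 8955 km, so the target fraction is f = 2000/8955 ≈ 0.223.
Interpolate at f ≈ 0.223 with slerp weights a = sin((1−f)δ)/sin δ ≈ 0.900, b = sin(fδ)/sin δ ≈ 0.313.
p = a·p₁ + b·p₂ ≈ (0.979, -0.193, -0.071); φ = arcsin(p_z) ≈ -4.07°, λ = atan2(p_y, p_x) ≈ -11.18°.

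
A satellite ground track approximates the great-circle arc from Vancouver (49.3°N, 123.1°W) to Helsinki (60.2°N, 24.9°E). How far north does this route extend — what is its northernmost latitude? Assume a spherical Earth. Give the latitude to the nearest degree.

≈ 79°N

The great circle lies in the plane with unit normal n̂ = (p₁ × p₂)/|p₁ × p₂|.
Here n̂_z ≈ +0.186; the vertex latitude is φ_max = arccos|n̂_z| ≈ 79.3°.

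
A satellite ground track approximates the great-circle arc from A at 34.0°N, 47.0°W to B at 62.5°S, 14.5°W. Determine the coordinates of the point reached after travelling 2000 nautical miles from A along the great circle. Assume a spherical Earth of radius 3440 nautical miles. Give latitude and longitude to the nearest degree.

Convert each endpoint to a unit vector on the sphere (x = cos φ cos λ, y = cos φ sin λ, z = sin φ).
The central angle between the endpoints is δ = arccos(p₁·p₂) ≈ 1.745 rad (100.0°). The total great-circle distance is δ·R ≈ 1.745 × 3440 ≈ 6002 nmi, so the target fraction is f = 2000/6002 ≈ 0.333.
Interpolate at f ≈ 0.333 with slerp weights a = sin((1−f)δ)/sin δ ≈ 0.932, b = sin(fδ)/sin δ ≈ 0.558.
p = a·p₁ + b·p₂ ≈ (0.776, -0.630, 0.027); φ = arcsin(p_z) ≈ 1.53°, λ = atan2(p_y, p_x) ≈ -39.05°.

≈ 2°N, 39°W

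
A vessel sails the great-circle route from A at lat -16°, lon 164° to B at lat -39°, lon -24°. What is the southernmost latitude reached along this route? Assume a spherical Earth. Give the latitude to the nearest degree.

≈ -83°

The great circle lies in the plane with unit normal n̂ = (p₁ × p₂)/|p₁ × p₂|.
Here n̂_z ≈ +0.126; the vertex latitude is φ_max = arccos|n̂_z| ≈ 82.8°.
Check via Clairaut: cos φ_max = |cos φ₁| · sin C = cos(16.0°)·sin(172.5°) ≈ 0.126, again giving ≈ 82.8°.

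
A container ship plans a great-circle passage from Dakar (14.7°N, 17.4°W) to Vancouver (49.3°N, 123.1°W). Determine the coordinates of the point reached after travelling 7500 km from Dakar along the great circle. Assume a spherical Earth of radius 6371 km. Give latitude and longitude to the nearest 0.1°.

Convert each endpoint to a unit vector on the sphere (x = cos φ cos λ, y = cos φ sin λ, z = sin φ).
The central angle between the endpoints is δ = arccos(p₁·p₂) ≈ 1.549 rad (88.8°). The total great-circle distance is δ·R ≈ 1.549 × 6371 ≈ 9869 km, so the target fraction is f = 7500/9869 ≈ 0.760.
Interpolate at f ≈ 0.760 with slerp weights a = sin((1−f)δ)/sin δ ≈ 0.363, b = sin(fδ)/sin δ ≈ 0.924.
p = a·p₁ + b·p₂ ≈ (0.007, -0.610, 0.793); φ = arcsin(p_z) ≈ 52.43°, λ = atan2(p_y, p_x) ≈ -89.39°.

≈ 52.4°N, 89.4°W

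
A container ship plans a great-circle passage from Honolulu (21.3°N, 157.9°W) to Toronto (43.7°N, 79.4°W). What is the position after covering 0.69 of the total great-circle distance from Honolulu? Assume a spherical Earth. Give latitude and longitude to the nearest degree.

From cos δ = sin φ₁ sin φ₂ + cos φ₁ cos φ₂ cos Δλ, the central angle is δ ≈ 1.175 rad (67.3°).
Interpolate at f = 0.69 with slerp weights a = sin((1−f)δ)/sin δ ≈ 0.386, b = sin(fδ)/sin δ ≈ 0.786.
p = a·p₁ + b·p₂ ≈ (-0.229, -0.694, 0.683); φ = arcsin(p_z) ≈ 43.08°, λ = atan2(p_y, p_x) ≈ -108.26°.

≈ (43°N, 108°W)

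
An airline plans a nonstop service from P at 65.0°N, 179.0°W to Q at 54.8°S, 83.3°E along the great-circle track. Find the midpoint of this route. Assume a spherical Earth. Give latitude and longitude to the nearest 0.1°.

From cos δ = sin φ₁ sin φ₂ + cos φ₁ cos φ₂ cos Δλ, the central angle is δ ≈ 2.455 rad (140.6°).
Interpolate at f = 1/2 with slerp weights a = sin((1−f)δ)/sin δ ≈ 1.485, b = sin(fδ)/sin δ ≈ 1.485.
p = a·p₁ + b·p₂ ≈ (-0.528, 0.839, 0.132); φ = arcsin(p_z) ≈ 7.61°, λ = atan2(p_y, p_x) ≈ 122.16°.

≈ 7.6°N, 122.2°E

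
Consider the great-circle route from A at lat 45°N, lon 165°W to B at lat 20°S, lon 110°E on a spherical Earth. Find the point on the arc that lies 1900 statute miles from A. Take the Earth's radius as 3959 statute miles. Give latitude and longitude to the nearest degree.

≈ lat 32°N, lon 164°E

Convert each endpoint to a unit vector on the sphere (x = cos φ cos λ, y = cos φ sin λ, z = sin φ).
The central angle between the endpoints is δ = arccos(p₁·p₂) ≈ 1.756 rad (100.6°). The total great-circle distance is δ·R ≈ 1.756 × 3959 ≈ 6951 mi, so the target fraction is f = 1900/6951 ≈ 0.273.
Interpolate at f ≈ 0.273 with slerp weights a = sin((1−f)δ)/sin δ ≈ 0.973, b = sin(fδ)/sin δ ≈ 0.470.
p = a·p₁ + b·p₂ ≈ (-0.816, 0.237, 0.528); φ = arcsin(p_z) ≈ 31.85°, λ = atan2(p_y, p_x) ≈ 163.83°.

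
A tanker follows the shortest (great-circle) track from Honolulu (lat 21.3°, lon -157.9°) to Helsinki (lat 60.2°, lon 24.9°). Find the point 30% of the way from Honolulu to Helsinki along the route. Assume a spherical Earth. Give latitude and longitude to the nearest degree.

Write both endpoints as unit vectors p₁, p₂ with components (cos φ cos λ, cos φ sin λ, sin φ).
The central angle between the endpoints is δ = arccos(p₁·p₂) ≈ 1.719 rad (98.5°).
Interpolate at f = 0.30 with slerp weights a = sin((1−f)δ)/sin δ ≈ 0.943, b = sin(fδ)/sin δ ≈ 0.498.
p = a·p₁ + b·p₂ ≈ (-0.590, -0.226, 0.775); φ = arcsin(p_z) ≈ 50.83°, λ = atan2(p_y, p_x) ≈ -159.00°.

≈ lat 51°, lon -159°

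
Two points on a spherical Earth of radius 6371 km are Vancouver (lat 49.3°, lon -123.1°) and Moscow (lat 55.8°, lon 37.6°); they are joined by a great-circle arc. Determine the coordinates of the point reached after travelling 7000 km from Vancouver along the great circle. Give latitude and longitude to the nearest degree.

≈ lat 66°, lon 32°

From cos δ = sin φ₁ sin φ₂ + cos φ₁ cos φ₂ cos Δλ, the central angle is δ ≈ 1.286 rad (73.7°). The total great-circle distance is δ·R ≈ 1.286 × 6371 ≈ 8192 km, so the target fraction is f = 7000/8192 ≈ 0.854.
Interpolate at f ≈ 0.854 with slerp weights a = sin((1−f)δ)/sin δ ≈ 0.194, b = sin(fδ)/sin δ ≈ 0.928.
p = a·p₁ + b·p₂ ≈ (0.344, 0.212, 0.915); φ = arcsin(p_z) ≈ 66.14°, λ = atan2(p_y, p_x) ≈ 31.67°.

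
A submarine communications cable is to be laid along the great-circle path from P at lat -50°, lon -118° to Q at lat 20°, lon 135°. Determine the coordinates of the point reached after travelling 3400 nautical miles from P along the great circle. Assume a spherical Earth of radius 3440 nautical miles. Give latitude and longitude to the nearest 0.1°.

≈ lat -24.6°, lon 175.3°

Write both endpoints as unit vectors p₁, p₂ with components (cos φ cos λ, cos φ sin λ, sin φ).
The central angle between the endpoints is δ = arccos(p₁·p₂) ≈ 2.025 rad (116.0°). The total great-circle distance is δ·R ≈ 2.025 × 3440 ≈ 6965 nmi, so the target fraction is f = 3400/6965 ≈ 0.488.
Interpolate at f ≈ 0.488 with slerp weights a = sin((1−f)δ)/sin δ ≈ 0.958, b = sin(fδ)/sin δ ≈ 0.929.
p = a·p₁ + b·p₂ ≈ (-0.906, 0.074, -0.416); φ = arcsin(p_z) ≈ -24.57°, λ = atan2(p_y, p_x) ≈ 175.33°.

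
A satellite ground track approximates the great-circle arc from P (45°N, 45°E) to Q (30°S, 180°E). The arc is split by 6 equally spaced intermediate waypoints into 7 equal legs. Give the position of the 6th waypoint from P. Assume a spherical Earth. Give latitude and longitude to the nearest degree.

The haversine formula gives a central angle δ ≈ 2.476 rad (141.9°) between the endpoints.
Interpolate at f = 6/7 with slerp weights a = sin((1−f)δ)/sin δ ≈ 0.561, b = sin(fδ)/sin δ ≈ 1.379.
p = a·p₁ + b·p₂ ≈ (-0.914, 0.280, -0.293); φ = arcsin(p_z) ≈ -17.04°, λ = atan2(p_y, p_x) ≈ 162.94°.

≈ (17°S, 163°E)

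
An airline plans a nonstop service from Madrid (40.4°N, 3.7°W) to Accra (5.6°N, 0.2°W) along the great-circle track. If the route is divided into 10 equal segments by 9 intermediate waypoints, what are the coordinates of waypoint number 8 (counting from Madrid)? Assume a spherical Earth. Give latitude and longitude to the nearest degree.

The haversine formula gives a central angle δ ≈ 0.610 rad (34.9°) between the endpoints.
Interpolate at f = 8/10 with slerp weights a = sin((1−f)δ)/sin δ ≈ 0.212, b = sin(fδ)/sin δ ≈ 0.818.
p = a·p₁ + b·p₂ ≈ (0.976, -0.013, 0.218); φ = arcsin(p_z) ≈ 12.56°, λ = atan2(p_y, p_x) ≈ -0.78°.

≈ 13°N, 1°W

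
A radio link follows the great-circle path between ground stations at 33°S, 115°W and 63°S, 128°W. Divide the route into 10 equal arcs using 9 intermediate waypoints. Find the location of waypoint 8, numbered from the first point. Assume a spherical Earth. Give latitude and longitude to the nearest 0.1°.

Write both endpoints as unit vectors p₁, p₂ with components (cos φ cos λ, cos φ sin λ, sin φ).
The central angle between the endpoints is δ = arccos(p₁·p₂) ≈ 0.543 rad (31.1°).
Interpolate at f = 8/10 with slerp weights a = sin((1−f)δ)/sin δ ≈ 0.210, b = sin(fδ)/sin δ ≈ 0.815.
p = a·p₁ + b·p₂ ≈ (-0.302, -0.451, -0.840); φ = arcsin(p_z) ≈ -57.14°, λ = atan2(p_y, p_x) ≈ -123.82°.

≈ 57.1°S, 123.8°W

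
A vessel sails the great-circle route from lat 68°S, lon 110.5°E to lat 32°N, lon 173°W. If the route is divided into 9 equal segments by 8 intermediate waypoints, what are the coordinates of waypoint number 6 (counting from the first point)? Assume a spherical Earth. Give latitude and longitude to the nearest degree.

From cos δ = sin φ₁ sin φ₂ + cos φ₁ cos φ₂ cos Δλ, the central angle is δ ≈ 2.001 rad (114.7°).
Interpolate at f = 6/9 with slerp weights a = sin((1−f)δ)/sin δ ≈ 0.681, b = sin(fδ)/sin δ ≈ 1.070.
p = a·p₁ + b·p₂ ≈ (-0.990, 0.128, -0.064); φ = arcsin(p_z) ≈ -3.69°, λ = atan2(p_y, p_x) ≈ 172.61°.

≈ lat 4°S, lon 173°E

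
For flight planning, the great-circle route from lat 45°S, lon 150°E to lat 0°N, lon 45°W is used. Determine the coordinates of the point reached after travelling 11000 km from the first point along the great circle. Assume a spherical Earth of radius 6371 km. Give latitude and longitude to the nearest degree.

Write both endpoints as unit vectors p₁, p₂ with components (cos φ cos λ, cos φ sin λ, sin φ).
The central angle between the endpoints is δ = arccos(p₁·p₂) ≈ 2.323 rad (133.1°). The total great-circle distance is δ·R ≈ 2.323 × 6371 ≈ 14798 km, so the target fraction is f = 11000/14798 ≈ 0.743.
Interpolate at f ≈ 0.743 with slerp weights a = sin((1−f)δ)/sin δ ≈ 0.769, b = sin(fδ)/sin δ ≈ 1.353.
p = a·p₁ + b·p₂ ≈ (0.486, -0.685, -0.544); φ = arcsin(p_z) ≈ -32.92°, λ = atan2(p_y, p_x) ≈ -54.65°.

≈ lat 33°S, lon 55°W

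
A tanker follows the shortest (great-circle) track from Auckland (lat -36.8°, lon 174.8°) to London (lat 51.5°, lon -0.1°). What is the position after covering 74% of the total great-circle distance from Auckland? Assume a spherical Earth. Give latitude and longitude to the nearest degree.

Write both endpoints as unit vectors p₁, p₂ with components (cos φ cos λ, cos φ sin λ, sin φ).
The central angle between the endpoints is δ = arccos(p₁·p₂) ≈ 2.877 rad (164.9°).
Interpolate at f = 0.74 with slerp weights a = sin((1−f)δ)/sin δ ≈ 2.605, b = sin(fδ)/sin δ ≈ 3.247.
p = a·p₁ + b·p₂ ≈ (-0.056, 0.186, 0.981); φ = arcsin(p_z) ≈ 78.83°, λ = atan2(p_y, p_x) ≈ 106.69°.

≈ lat 79°, lon 107°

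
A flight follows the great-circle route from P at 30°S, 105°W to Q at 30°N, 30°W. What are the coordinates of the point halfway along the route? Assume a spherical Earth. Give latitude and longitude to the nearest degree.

Write both endpoints as unit vectors p₁, p₂ with components (cos φ cos λ, cos φ sin λ, sin φ).
The central angle between the endpoints is δ = arccos(p₁·p₂) ≈ 1.627 rad (93.2°).
Interpolate at f = 1/2 with slerp weights a = sin((1−f)δ)/sin δ ≈ 0.728, b = sin(fδ)/sin δ ≈ 0.728.
p = a·p₁ + b·p₂ ≈ (0.383, -0.924, 0.000); φ = arcsin(p_z) ≈ 0.00°, λ = atan2(p_y, p_x) ≈ -67.50°.

≈ 0°N, 68°W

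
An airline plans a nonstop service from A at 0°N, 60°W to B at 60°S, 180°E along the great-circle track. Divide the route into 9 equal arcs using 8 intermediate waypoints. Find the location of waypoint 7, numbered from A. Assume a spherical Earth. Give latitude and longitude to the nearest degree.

≈ 62°S, 131°W

Write both endpoints as unit vectors p₁, p₂ with components (cos φ cos λ, cos φ sin λ, sin φ).
The central angle between the endpoints is δ = arccos(p₁·p₂) ≈ 1.823 rad (104.5°).
Interpolate at f = 7/9 with slerp weights a = sin((1−f)δ)/sin δ ≈ 0.407, b = sin(fδ)/sin δ ≈ 1.021.
p = a·p₁ + b·p₂ ≈ (-0.307, -0.353, -0.884); φ = arcsin(p_z) ≈ -62.13°, λ = atan2(p_y, p_x) ≈ -131.03°.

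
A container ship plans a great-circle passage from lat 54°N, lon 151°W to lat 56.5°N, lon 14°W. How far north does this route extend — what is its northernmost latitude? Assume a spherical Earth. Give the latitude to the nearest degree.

The great circle lies in the plane with unit normal n̂ = (p₁ × p₂)/|p₁ × p₂|.
Here n̂_z ≈ +0.246; the vertex latitude is φ_max = arccos|n̂_z| ≈ 75.8°.
Check via Clairaut: cos φ_max = |cos φ₁| · sin C = cos(54.0°)·sin(24.7°) ≈ 0.246, again giving ≈ 75.8°.

≈ 76°N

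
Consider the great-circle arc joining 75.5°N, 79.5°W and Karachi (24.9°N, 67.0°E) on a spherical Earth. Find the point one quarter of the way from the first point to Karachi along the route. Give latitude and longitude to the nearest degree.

≈ 80°N, 23°E

The haversine formula gives a central angle δ ≈ 1.351 rad (77.4°) between the endpoints.
Interpolate at f = 1/4 with slerp weights a = sin((1−f)δ)/sin δ ≈ 0.869, b = sin(fδ)/sin δ ≈ 0.339.
p = a·p₁ + b·p₂ ≈ (0.160, 0.069, 0.985); φ = arcsin(p_z) ≈ 79.96°, λ = atan2(p_y, p_x) ≈ 23.46°.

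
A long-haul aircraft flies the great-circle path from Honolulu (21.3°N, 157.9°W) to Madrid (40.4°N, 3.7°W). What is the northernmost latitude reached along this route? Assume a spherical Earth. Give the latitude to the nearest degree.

The great circle lies in the plane with unit normal n̂ = (p₁ × p₂)/|p₁ × p₂|.
Here n̂_z ≈ +0.337; the vertex latitude is φ_max = arccos|n̂_z| ≈ 70.3°.
Check via Clairaut: cos φ_max = |cos φ₁| · sin C = cos(21.3°)·sin(21.2°) ≈ 0.337, again giving ≈ 70.3°.

≈ 70°N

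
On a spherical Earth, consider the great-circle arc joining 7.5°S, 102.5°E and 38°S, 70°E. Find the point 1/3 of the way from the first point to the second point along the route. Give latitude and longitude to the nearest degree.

≈ 18°S, 93°E

Write both endpoints as unit vectors p₁, p₂ with components (cos φ cos λ, cos φ sin λ, sin φ).
The central angle between the endpoints is δ = arccos(p₁·p₂) ≈ 0.739 rad (42.3°).
Interpolate at f = 1/3 with slerp weights a = sin((1−f)δ)/sin δ ≈ 0.702, b = sin(fδ)/sin δ ≈ 0.362.
p = a·p₁ + b·p₂ ≈ (-0.053, 0.948, -0.315); φ = arcsin(p_z) ≈ -18.33°, λ = atan2(p_y, p_x) ≈ 93.21°.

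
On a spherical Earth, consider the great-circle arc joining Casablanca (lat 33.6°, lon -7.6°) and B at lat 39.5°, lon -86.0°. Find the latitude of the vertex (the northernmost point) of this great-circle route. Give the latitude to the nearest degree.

≈ 44°

The great circle lies in the plane with unit normal n̂ = (p₁ × p₂)/|p₁ × p₂|.
Here n̂_z ≈ -0.718; the vertex latitude is φ_max = arccos|n̂_z| ≈ 44.1°.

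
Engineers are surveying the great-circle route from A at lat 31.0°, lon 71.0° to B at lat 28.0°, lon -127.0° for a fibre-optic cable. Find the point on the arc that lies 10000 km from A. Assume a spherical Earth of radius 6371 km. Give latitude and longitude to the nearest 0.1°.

Convert each endpoint to a unit vector on the sphere (x = cos φ cos λ, y = cos φ sin λ, z = sin φ).
The central angle between the endpoints is δ = arccos(p₁·p₂) ≈ 2.069 rad (118.6°). The total great-circle distance is δ·R ≈ 2.069 × 6371 ≈ 13183 km, so the target fraction is f = 10000/13183 ≈ 0.759.
Interpolate at f ≈ 0.759 with slerp weights a = sin((1−f)δ)/sin δ ≈ 0.545, b = sin(fδ)/sin δ ≈ 1.138.
p = a·p₁ + b·p₂ ≈ (-0.453, -0.361, 0.815); φ = arcsin(p_z) ≈ 54.62°, λ = atan2(p_y, p_x) ≈ -141.45°.

≈ lat 54.6°, lon -141.4°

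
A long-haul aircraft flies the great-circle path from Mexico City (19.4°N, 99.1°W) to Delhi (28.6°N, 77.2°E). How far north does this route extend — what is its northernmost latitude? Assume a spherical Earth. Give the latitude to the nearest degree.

The great circle lies in the plane with unit normal n̂ = (p₁ × p₂)/|p₁ × p₂|.
Here n̂_z ≈ +0.072; the vertex latitude is φ_max = arccos|n̂_z| ≈ 85.9°.
Check via Clairaut: cos φ_max = |cos φ₁| · sin C = cos(19.4°)·sin(4.4°) ≈ 0.072, again giving ≈ 85.9°.

≈ 86°N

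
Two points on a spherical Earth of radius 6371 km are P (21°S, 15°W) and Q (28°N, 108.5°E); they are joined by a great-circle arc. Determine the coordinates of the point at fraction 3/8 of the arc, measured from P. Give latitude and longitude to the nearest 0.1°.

≈ (0.2°S, 29.6°E)

Convert each endpoint to a unit vector on the sphere (x = cos φ cos λ, y = cos φ sin λ, z = sin φ).
The central angle between the endpoints is δ = arccos(p₁·p₂) ≈ 2.244 rad (128.6°).
Interpolate at f = 3/8 with slerp weights a = sin((1−f)δ)/sin δ ≈ 1.261, b = sin(fδ)/sin δ ≈ 0.953.
p = a·p₁ + b·p₂ ≈ (0.870, 0.494, -0.004); φ = arcsin(p_z) ≈ -0.24°, λ = atan2(p_y, p_x) ≈ 29.58°.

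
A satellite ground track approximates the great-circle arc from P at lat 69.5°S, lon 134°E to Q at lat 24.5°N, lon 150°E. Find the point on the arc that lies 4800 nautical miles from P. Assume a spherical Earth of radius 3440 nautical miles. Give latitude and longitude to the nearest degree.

From cos δ = sin φ₁ sin φ₂ + cos φ₁ cos φ₂ cos Δλ, the central angle is δ ≈ 1.653 rad (94.7°). The total great-circle distance is δ·R ≈ 1.653 × 3440 ≈ 5686 nmi, so the target fraction is f = 4800/5686 ≈ 0.844.
Interpolate at f ≈ 0.844 with slerp weights a = sin((1−f)δ)/sin δ ≈ 0.256, b = sin(fδ)/sin δ ≈ 0.988.
p = a·p₁ + b·p₂ ≈ (-0.841, 0.514, 0.170); φ = arcsin(p_z) ≈ 9.80°, λ = atan2(p_y, p_x) ≈ 148.56°.

≈ lat 10°N, lon 149°E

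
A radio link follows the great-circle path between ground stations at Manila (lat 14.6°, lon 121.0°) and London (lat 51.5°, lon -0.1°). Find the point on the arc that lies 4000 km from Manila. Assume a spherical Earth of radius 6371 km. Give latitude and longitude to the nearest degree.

≈ lat 43°, lon 95°

From cos δ = sin φ₁ sin φ₂ + cos φ₁ cos φ₂ cos Δλ, the central angle is δ ≈ 1.685 rad (96.5°). The total great-circle distance is δ·R ≈ 1.685 × 6371 ≈ 10735 km, so the target fraction is f = 4000/10735 ≈ 0.373.
Interpolate at f ≈ 0.373 with slerp weights a = sin((1−f)δ)/sin δ ≈ 0.877, b = sin(fδ)/sin δ ≈ 0.591.
p = a·p₁ + b·p₂ ≈ (-0.069, 0.727, 0.684); φ = arcsin(p_z) ≈ 43.13°, λ = atan2(p_y, p_x) ≈ 95.41°.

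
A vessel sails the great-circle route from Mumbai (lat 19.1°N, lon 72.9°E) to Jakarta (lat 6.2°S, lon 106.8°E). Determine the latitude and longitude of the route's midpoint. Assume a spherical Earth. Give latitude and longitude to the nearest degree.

From cos δ = sin φ₁ sin φ₂ + cos φ₁ cos φ₂ cos Δλ, the central angle is δ ≈ 0.731 rad (41.9°).
Interpolate at f = 1/2 with slerp weights a = sin((1−f)δ)/sin δ ≈ 0.535, b = sin(fδ)/sin δ ≈ 0.535.
p = a·p₁ + b·p₂ ≈ (-0.005, 0.993, 0.117); φ = arcsin(p_z) ≈ 6.74°, λ = atan2(p_y, p_x) ≈ 90.29°.

≈ lat 7°N, lon 90°E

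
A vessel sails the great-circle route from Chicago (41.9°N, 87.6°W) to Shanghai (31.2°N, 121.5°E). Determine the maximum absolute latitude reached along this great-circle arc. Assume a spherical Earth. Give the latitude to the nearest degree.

≈ 72°N

The great circle lies in the plane with unit normal n̂ = (p₁ × p₂)/|p₁ × p₂|.
Here n̂_z ≈ -0.317; the vertex latitude is φ_max = arccos|n̂_z| ≈ 71.5°.
Check via Clairaut: cos φ_max = |cos φ₁| · sin C = cos(41.9°)·sin(25.2°) ≈ 0.317, again giving ≈ 71.5°.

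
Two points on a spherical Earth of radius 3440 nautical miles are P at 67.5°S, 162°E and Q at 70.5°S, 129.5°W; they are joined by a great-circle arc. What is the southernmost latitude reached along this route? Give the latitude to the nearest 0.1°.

The great circle lies in the plane with unit normal n̂ = (p₁ × p₂)/|p₁ × p₂|.
Here n̂_z ≈ +0.299; the vertex latitude is φ_max = arccos|n̂_z| ≈ 72.6°.
Check via Clairaut: cos φ_max = |cos φ₁| · sin C = cos(67.5°)·sin(128.6°) ≈ 0.299, again giving ≈ 72.6°.

≈ 72.6°S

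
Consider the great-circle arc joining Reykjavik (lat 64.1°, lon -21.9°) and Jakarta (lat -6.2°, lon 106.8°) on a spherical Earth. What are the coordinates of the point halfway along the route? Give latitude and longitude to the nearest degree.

The haversine formula gives a central angle δ ≈ 1.948 rad (111.6°) between the endpoints.
Interpolate at f = 1/2 with slerp weights a = sin((1−f)δ)/sin δ ≈ 0.890, b = sin(fδ)/sin δ ≈ 0.890.
p = a·p₁ + b·p₂ ≈ (0.105, 0.702, 0.704); φ = arcsin(p_z) ≈ 44.78°, λ = atan2(p_y, p_x) ≈ 81.50°.

≈ lat 45°, lon 81°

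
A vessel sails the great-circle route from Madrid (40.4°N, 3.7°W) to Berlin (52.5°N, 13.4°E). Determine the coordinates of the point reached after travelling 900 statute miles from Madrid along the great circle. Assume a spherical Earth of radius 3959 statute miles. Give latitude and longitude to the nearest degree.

Convert each endpoint to a unit vector on the sphere (x = cos φ cos λ, y = cos φ sin λ, z = sin φ).
The central angle between the endpoints is δ = arccos(p₁·p₂) ≈ 0.293 rad (16.8°). The total great-circle distance is δ·R ≈ 0.293 × 3959 ≈ 1161 mi, so the target fraction is f = 900/1161 ≈ 0.775.
Interpolate at f ≈ 0.775 with slerp weights a = sin((1−f)δ)/sin δ ≈ 0.228, b = sin(fδ)/sin δ ≈ 0.779.
p = a·p₁ + b·p₂ ≈ (0.635, 0.099, 0.766); φ = arcsin(p_z) ≈ 50.02°, λ = atan2(p_y, p_x) ≈ 8.84°.

≈ 50°N, 9°E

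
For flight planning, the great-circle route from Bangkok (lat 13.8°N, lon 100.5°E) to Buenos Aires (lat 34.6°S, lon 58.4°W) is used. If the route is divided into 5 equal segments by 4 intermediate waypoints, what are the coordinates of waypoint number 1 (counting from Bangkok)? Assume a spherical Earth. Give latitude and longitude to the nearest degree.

Write both endpoints as unit vectors p₁, p₂ with components (cos φ cos λ, cos φ sin λ, sin φ).
The central angle between the endpoints is δ = arccos(p₁·p₂) ≈ 2.649 rad (151.8°).
Interpolate at f = 1/5 with slerp weights a = sin((1−f)δ)/sin δ ≈ 1.805, b = sin(fδ)/sin δ ≈ 1.069.
p = a·p₁ + b·p₂ ≈ (0.142, 0.974, -0.177); φ = arcsin(p_z) ≈ -10.17°, λ = atan2(p_y, p_x) ≈ 81.72°.

≈ lat 10°S, lon 82°E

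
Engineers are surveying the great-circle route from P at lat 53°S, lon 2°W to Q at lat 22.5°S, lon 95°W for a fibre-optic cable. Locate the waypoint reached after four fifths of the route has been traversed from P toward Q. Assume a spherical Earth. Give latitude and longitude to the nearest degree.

≈ lat 34°S, lon 84°W

Convert each endpoint to a unit vector on the sphere (x = cos φ cos λ, y = cos φ sin λ, z = sin φ).
The central angle between the endpoints is δ = arccos(p₁·p₂) ≈ 1.291 rad (73.9°).
Interpolate at f = 4/5 with slerp weights a = sin((1−f)δ)/sin δ ≈ 0.266, b = sin(fδ)/sin δ ≈ 0.893.
p = a·p₁ + b·p₂ ≈ (0.088, -0.828, -0.554); φ = arcsin(p_z) ≈ -33.64°, λ = atan2(p_y, p_x) ≈ -83.94°.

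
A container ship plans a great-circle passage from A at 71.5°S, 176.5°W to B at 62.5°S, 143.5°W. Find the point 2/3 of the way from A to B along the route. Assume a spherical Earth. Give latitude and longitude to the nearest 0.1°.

The haversine formula gives a central angle δ ≈ 0.269 rad (15.4°) between the endpoints.
Interpolate at f = 2/3 with slerp weights a = sin((1−f)δ)/sin δ ≈ 0.337, b = sin(fδ)/sin δ ≈ 0.671.
p = a·p₁ + b·p₂ ≈ (-0.356, -0.191, -0.915); φ = arcsin(p_z) ≈ -66.18°, λ = atan2(p_y, p_x) ≈ -151.79°.

≈ 66.2°S, 151.8°W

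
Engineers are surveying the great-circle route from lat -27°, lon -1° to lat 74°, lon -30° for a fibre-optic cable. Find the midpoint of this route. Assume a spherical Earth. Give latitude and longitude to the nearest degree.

Write both endpoints as unit vectors p₁, p₂ with components (cos φ cos λ, cos φ sin λ, sin φ).
The central angle between the endpoints is δ = arccos(p₁·p₂) ≈ 1.794 rad (102.8°).
Interpolate at f = 1/2 with slerp weights a = sin((1−f)δ)/sin δ ≈ 0.801, b = sin(fδ)/sin δ ≈ 0.801.
p = a·p₁ + b·p₂ ≈ (0.905, -0.123, 0.407); φ = arcsin(p_z) ≈ 23.99°, λ = atan2(p_y, p_x) ≈ -7.73°.

≈ lat 24°, lon -8°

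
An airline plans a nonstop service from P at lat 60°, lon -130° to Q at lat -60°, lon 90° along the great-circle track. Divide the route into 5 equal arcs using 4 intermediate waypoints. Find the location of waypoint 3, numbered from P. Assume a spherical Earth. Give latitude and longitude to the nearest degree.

Convert each endpoint to a unit vector on the sphere (x = cos φ cos λ, y = cos φ sin λ, z = sin φ).
The central angle between the endpoints is δ = arccos(p₁·p₂) ≈ 2.798 rad (160.3°).
Interpolate at f = 3/5 with slerp weights a = sin((1−f)δ)/sin δ ≈ 2.670, b = sin(fδ)/sin δ ≈ 2.950.
p = a·p₁ + b·p₂ ≈ (-0.858, 0.452, -0.243); φ = arcsin(p_z) ≈ -14.05°, λ = atan2(p_y, p_x) ≈ 152.20°.

≈ lat -14°, lon 152°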